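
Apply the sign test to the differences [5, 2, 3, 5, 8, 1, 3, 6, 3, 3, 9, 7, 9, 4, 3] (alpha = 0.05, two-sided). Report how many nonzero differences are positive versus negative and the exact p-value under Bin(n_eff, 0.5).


Step 1: Discard zero differences. Original n = 15; n_eff = number of nonzero differences = 15.
Nonzero differences (with sign): +5, +2, +3, +5, +8, +1, +3, +6, +3, +3, +9, +7, +9, +4, +3
Step 2: Count signs: positive = 15, negative = 0.
Step 3: Under H0: P(positive) = 0.5, so the number of positives S ~ Bin(15, 0.5).
Step 4: Two-sided exact p-value = sum of Bin(15,0.5) probabilities at or below the observed probability = 0.000061.
Step 5: alpha = 0.05. reject H0.

n_eff = 15, pos = 15, neg = 0, p = 0.000061, reject H0.


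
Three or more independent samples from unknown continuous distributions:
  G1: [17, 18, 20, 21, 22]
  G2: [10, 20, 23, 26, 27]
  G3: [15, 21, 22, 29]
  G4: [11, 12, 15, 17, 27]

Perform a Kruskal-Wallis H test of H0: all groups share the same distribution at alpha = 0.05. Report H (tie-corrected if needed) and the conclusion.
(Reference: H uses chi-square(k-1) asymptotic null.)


Step 1: Combine all N = 19 observations and assign midranks.
sorted (value, group, rank): (10,G2,1), (11,G4,2), (12,G4,3), (15,G3,4.5), (15,G4,4.5), (17,G1,6.5), (17,G4,6.5), (18,G1,8), (20,G1,9.5), (20,G2,9.5), (21,G1,11.5), (21,G3,11.5), (22,G1,13.5), (22,G3,13.5), (23,G2,15), (26,G2,16), (27,G2,17.5), (27,G4,17.5), (29,G3,19)
Step 2: Sum ranks within each group.
R_1 = 49 (n_1 = 5)
R_2 = 59 (n_2 = 5)
R_3 = 48.5 (n_3 = 4)
R_4 = 33.5 (n_4 = 5)
Step 3: H = 12/(N(N+1)) * sum(R_i^2/n_i) - 3(N+1)
     = 12/(19*20) * (49^2/5 + 59^2/5 + 48.5^2/4 + 33.5^2/5) - 3*20
     = 0.031579 * 1988.91 - 60
     = 2.807763.
Step 4: Ties present; correction factor C = 1 - 36/(19^3 - 19) = 0.994737. Corrected H = 2.807763 / 0.994737 = 2.822619.
Step 5: Under H0, H ~ chi^2(3); p-value = 0.419790.
Step 6: alpha = 0.05. fail to reject H0.

H = 2.8226, df = 3, p = 0.419790, fail to reject H0.


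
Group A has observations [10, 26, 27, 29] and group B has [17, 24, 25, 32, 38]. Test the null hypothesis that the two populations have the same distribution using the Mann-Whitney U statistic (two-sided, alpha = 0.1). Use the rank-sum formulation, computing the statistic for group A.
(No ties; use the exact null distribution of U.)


Step 1: Combine and sort all 9 observations; assign midranks.
sorted (value, group): (10,X), (17,Y), (24,Y), (25,Y), (26,X), (27,X), (29,X), (32,Y), (38,Y)
ranks: 10->1, 17->2, 24->3, 25->4, 26->5, 27->6, 29->7, 32->8, 38->9
Step 2: Rank sum for X: R1 = 1 + 5 + 6 + 7 = 19.
Step 3: U_X = R1 - n1(n1+1)/2 = 19 - 4*5/2 = 19 - 10 = 9.
       U_Y = n1*n2 - U_X = 20 - 9 = 11.
Step 4: No ties, so the exact null distribution of U (based on enumerating the C(9,4) = 126 equally likely rank assignments) gives the two-sided p-value.
Step 5: p-value = 0.904762; compare to alpha = 0.1. fail to reject H0.

U_X = 9, p = 0.904762, fail to reject H0 at alpha = 0.1.


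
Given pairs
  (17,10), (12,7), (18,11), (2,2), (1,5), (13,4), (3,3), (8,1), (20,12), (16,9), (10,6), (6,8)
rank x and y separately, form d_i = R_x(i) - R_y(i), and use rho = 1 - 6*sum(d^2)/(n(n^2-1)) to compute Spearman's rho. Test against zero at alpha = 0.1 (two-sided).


Step 1: Rank x and y separately (midranks; no ties here).
rank(x): 17->10, 12->7, 18->11, 2->2, 1->1, 13->8, 3->3, 8->5, 20->12, 16->9, 10->6, 6->4
rank(y): 10->10, 7->7, 11->11, 2->2, 5->5, 4->4, 3->3, 1->1, 12->12, 9->9, 6->6, 8->8
Step 2: d_i = R_x(i) - R_y(i); compute d_i^2.
  (10-10)^2=0, (7-7)^2=0, (11-11)^2=0, (2-2)^2=0, (1-5)^2=16, (8-4)^2=16, (3-3)^2=0, (5-1)^2=16, (12-12)^2=0, (9-9)^2=0, (6-6)^2=0, (4-8)^2=16
sum(d^2) = 64.
Step 3: rho = 1 - 6*64 / (12*(12^2 - 1)) = 1 - 384/1716 = 0.776224.
Step 4: Under H0, t = rho * sqrt((n-2)/(1-rho^2)) = 3.8934 ~ t(10).
Step 5: Two-sided p-value from the t-distribution with 10 df = 0.002993.
Step 6: alpha = 0.1. reject H0.

rho = 0.7762, p = 0.002993, reject H0 at alpha = 0.1.


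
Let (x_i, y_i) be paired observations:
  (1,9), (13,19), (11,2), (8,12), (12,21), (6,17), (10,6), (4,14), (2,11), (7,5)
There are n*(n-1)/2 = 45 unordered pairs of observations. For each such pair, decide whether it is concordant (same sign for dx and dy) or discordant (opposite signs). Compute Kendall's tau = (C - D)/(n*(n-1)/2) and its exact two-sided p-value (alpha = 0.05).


Step 1: Enumerate the 45 unordered pairs (i,j) with i<j and classify each by sign(x_j-x_i) * sign(y_j-y_i).
  (1,2):dx=+12,dy=+10->C; (1,3):dx=+10,dy=-7->D; (1,4):dx=+7,dy=+3->C; (1,5):dx=+11,dy=+12->C
  (1,6):dx=+5,dy=+8->C; (1,7):dx=+9,dy=-3->D; (1,8):dx=+3,dy=+5->C; (1,9):dx=+1,dy=+2->C
  (1,10):dx=+6,dy=-4->D; (2,3):dx=-2,dy=-17->C; (2,4):dx=-5,dy=-7->C; (2,5):dx=-1,dy=+2->D
  (2,6):dx=-7,dy=-2->C; (2,7):dx=-3,dy=-13->C; (2,8):dx=-9,dy=-5->C; (2,9):dx=-11,dy=-8->C
  (2,10):dx=-6,dy=-14->C; (3,4):dx=-3,dy=+10->D; (3,5):dx=+1,dy=+19->C; (3,6):dx=-5,dy=+15->D
  (3,7):dx=-1,dy=+4->D; (3,8):dx=-7,dy=+12->D; (3,9):dx=-9,dy=+9->D; (3,10):dx=-4,dy=+3->D
  (4,5):dx=+4,dy=+9->C; (4,6):dx=-2,dy=+5->D; (4,7):dx=+2,dy=-6->D; (4,8):dx=-4,dy=+2->D
  (4,9):dx=-6,dy=-1->C; (4,10):dx=-1,dy=-7->C; (5,6):dx=-6,dy=-4->C; (5,7):dx=-2,dy=-15->C
  (5,8):dx=-8,dy=-7->C; (5,9):dx=-10,dy=-10->C; (5,10):dx=-5,dy=-16->C; (6,7):dx=+4,dy=-11->D
  (6,8):dx=-2,dy=-3->C; (6,9):dx=-4,dy=-6->C; (6,10):dx=+1,dy=-12->D; (7,8):dx=-6,dy=+8->D
  (7,9):dx=-8,dy=+5->D; (7,10):dx=-3,dy=-1->C; (8,9):dx=-2,dy=-3->C; (8,10):dx=+3,dy=-9->D
  (9,10):dx=+5,dy=-6->D
Step 2: C = 26, D = 19, total pairs = 45.
Step 3: tau = (C - D)/(n(n-1)/2) = (26 - 19)/45 = 0.155556.
Step 4: Exact two-sided p-value (enumerate n! = 3628800 permutations of y under H0): p = 0.600654.
Step 5: alpha = 0.05. fail to reject H0.

tau_b = 0.1556 (C=26, D=19), p = 0.600654, fail to reject H0.


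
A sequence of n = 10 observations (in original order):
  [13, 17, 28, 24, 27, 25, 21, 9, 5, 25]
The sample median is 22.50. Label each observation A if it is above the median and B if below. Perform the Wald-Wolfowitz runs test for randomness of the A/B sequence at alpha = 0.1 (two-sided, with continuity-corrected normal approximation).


Step 1: Compute median = 22.50; label A = above, B = below.
Labels in order: BBAAAABBBA  (n_A = 5, n_B = 5)
Step 2: Count runs R = 4.
Step 3: Under H0 (random ordering), E[R] = 2*n_A*n_B/(n_A+n_B) + 1 = 2*5*5/10 + 1 = 6.0000.
        Var[R] = 2*n_A*n_B*(2*n_A*n_B - n_A - n_B) / ((n_A+n_B)^2 * (n_A+n_B-1)) = 2000/900 = 2.2222.
        SD[R] = 1.4907.
Step 4: Continuity-corrected z = (R + 0.5 - E[R]) / SD[R] = (4 + 0.5 - 6.0000) / 1.4907 = -1.0062.
Step 5: Two-sided p-value via normal approximation = 2*(1 - Phi(|z|)) = 0.314305.
Step 6: alpha = 0.1. fail to reject H0.

R = 4, z = -1.0062, p = 0.314305, fail to reject H0.


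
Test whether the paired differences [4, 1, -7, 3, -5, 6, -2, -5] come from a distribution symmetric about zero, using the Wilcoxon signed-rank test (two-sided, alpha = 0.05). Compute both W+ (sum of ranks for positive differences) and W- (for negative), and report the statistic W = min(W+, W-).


Step 1: Drop any zero differences (none here) and take |d_i|.
|d| = [4, 1, 7, 3, 5, 6, 2, 5]
Step 2: Midrank |d_i| (ties get averaged ranks).
ranks: |4|->4, |1|->1, |7|->8, |3|->3, |5|->5.5, |6|->7, |2|->2, |5|->5.5
Step 3: Attach original signs; sum ranks with positive sign and with negative sign.
W+ = 4 + 1 + 3 + 7 = 15
W- = 8 + 5.5 + 2 + 5.5 = 21
(Check: W+ + W- = 36 should equal n(n+1)/2 = 36.)
Step 4: Test statistic W = min(W+, W-) = 15.
Step 5: Ties in |d|, so use the tie-corrected normal approximation.
        E[W] = n(n+1)/4 = 8*9/4 = 18.
        Tie groups: |d|=5 (t=2); sum(t^3 - t) = 6.
        Var[W] = n(n+1)(2n+1)/24 - sum(t^3-t)/48 = 1224/24 - 6/48 = 50.875.
        z = (W - E[W]) / sqrt(Var[W]) = (15 - 18) / 7.1327 = -0.4206.
        Two-sided p = 2*Phi(z) = 0.674047.
Step 6: alpha = 0.05. fail to reject H0.

W+ = 15, W- = 21, W = min = 15, p = 0.674047, fail to reject H0.


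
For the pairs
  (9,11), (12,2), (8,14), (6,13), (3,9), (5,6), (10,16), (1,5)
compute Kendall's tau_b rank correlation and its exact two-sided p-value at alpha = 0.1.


Step 1: Enumerate the 28 unordered pairs (i,j) with i<j and classify each by sign(x_j-x_i) * sign(y_j-y_i).
  (1,2):dx=+3,dy=-9->D; (1,3):dx=-1,dy=+3->D; (1,4):dx=-3,dy=+2->D; (1,5):dx=-6,dy=-2->C
  (1,6):dx=-4,dy=-5->C; (1,7):dx=+1,dy=+5->C; (1,8):dx=-8,dy=-6->C; (2,3):dx=-4,dy=+12->D
  (2,4):dx=-6,dy=+11->D; (2,5):dx=-9,dy=+7->D; (2,6):dx=-7,dy=+4->D; (2,7):dx=-2,dy=+14->D
  (2,8):dx=-11,dy=+3->D; (3,4):dx=-2,dy=-1->C; (3,5):dx=-5,dy=-5->C; (3,6):dx=-3,dy=-8->C
  (3,7):dx=+2,dy=+2->C; (3,8):dx=-7,dy=-9->C; (4,5):dx=-3,dy=-4->C; (4,6):dx=-1,dy=-7->C
  (4,7):dx=+4,dy=+3->C; (4,8):dx=-5,dy=-8->C; (5,6):dx=+2,dy=-3->D; (5,7):dx=+7,dy=+7->C
  (5,8):dx=-2,dy=-4->C; (6,7):dx=+5,dy=+10->C; (6,8):dx=-4,dy=-1->C; (7,8):dx=-9,dy=-11->C
Step 2: C = 18, D = 10, total pairs = 28.
Step 3: tau = (C - D)/(n(n-1)/2) = (18 - 10)/28 = 0.285714.
Step 4: Exact two-sided p-value (enumerate n! = 40320 permutations of y under H0): p = 0.398760.
Step 5: alpha = 0.1. fail to reject H0.

tau_b = 0.2857 (C=18, D=10), p = 0.398760, fail to reject H0.


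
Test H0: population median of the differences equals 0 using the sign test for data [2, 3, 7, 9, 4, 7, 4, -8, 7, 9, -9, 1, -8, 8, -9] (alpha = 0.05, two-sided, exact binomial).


Step 1: Discard zero differences. Original n = 15; n_eff = number of nonzero differences = 15.
Nonzero differences (with sign): +2, +3, +7, +9, +4, +7, +4, -8, +7, +9, -9, +1, -8, +8, -9
Step 2: Count signs: positive = 11, negative = 4.
Step 3: Under H0: P(positive) = 0.5, so the number of positives S ~ Bin(15, 0.5).
Step 4: Two-sided exact p-value = sum of Bin(15,0.5) probabilities at or below the observed probability = 0.118469.
Step 5: alpha = 0.05. fail to reject H0.

n_eff = 15, pos = 11, neg = 4, p = 0.118469, fail to reject H0.


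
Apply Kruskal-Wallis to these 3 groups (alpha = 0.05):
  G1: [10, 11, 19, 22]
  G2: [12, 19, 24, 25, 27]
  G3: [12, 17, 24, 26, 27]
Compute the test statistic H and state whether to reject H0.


Step 1: Combine all N = 14 observations and assign midranks.
sorted (value, group, rank): (10,G1,1), (11,G1,2), (12,G2,3.5), (12,G3,3.5), (17,G3,5), (19,G1,6.5), (19,G2,6.5), (22,G1,8), (24,G2,9.5), (24,G3,9.5), (25,G2,11), (26,G3,12), (27,G2,13.5), (27,G3,13.5)
Step 2: Sum ranks within each group.
R_1 = 17.5 (n_1 = 4)
R_2 = 44 (n_2 = 5)
R_3 = 43.5 (n_3 = 5)
Step 3: H = 12/(N(N+1)) * sum(R_i^2/n_i) - 3(N+1)
     = 12/(14*15) * (17.5^2/4 + 44^2/5 + 43.5^2/5) - 3*15
     = 0.057143 * 842.212 - 45
     = 3.126429.
Step 4: Ties present; correction factor C = 1 - 24/(14^3 - 14) = 0.991209. Corrected H = 3.126429 / 0.991209 = 3.154157.
Step 5: Under H0, H ~ chi^2(2); p-value = 0.206578.
Step 6: alpha = 0.05. fail to reject H0.

H = 3.1542, df = 2, p = 0.206578, fail to reject H0.


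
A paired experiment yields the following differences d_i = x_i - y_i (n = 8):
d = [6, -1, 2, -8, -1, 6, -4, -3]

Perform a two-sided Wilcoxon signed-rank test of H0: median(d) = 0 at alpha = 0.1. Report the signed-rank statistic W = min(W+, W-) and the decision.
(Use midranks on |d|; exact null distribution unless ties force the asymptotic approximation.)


Step 1: Drop any zero differences (none here) and take |d_i|.
|d| = [6, 1, 2, 8, 1, 6, 4, 3]
Step 2: Midrank |d_i| (ties get averaged ranks).
ranks: |6|->6.5, |1|->1.5, |2|->3, |8|->8, |1|->1.5, |6|->6.5, |4|->5, |3|->4
Step 3: Attach original signs; sum ranks with positive sign and with negative sign.
W+ = 6.5 + 3 + 6.5 = 16
W- = 1.5 + 8 + 1.5 + 5 + 4 = 20
(Check: W+ + W- = 36 should equal n(n+1)/2 = 36.)
Step 4: Test statistic W = min(W+, W-) = 16.
Step 5: Ties in |d|, so use the tie-corrected normal approximation.
        E[W] = n(n+1)/4 = 8*9/4 = 18.
        Tie groups: |d|=1 (t=2), |d|=6 (t=2); sum(t^3 - t) = 12.
        Var[W] = n(n+1)(2n+1)/24 - sum(t^3-t)/48 = 1224/24 - 12/48 = 50.75.
        z = (W - E[W]) / sqrt(Var[W]) = (16 - 18) / 7.1239 = -0.2807.
        Two-sided p = 2*Phi(z) = 0.778906.
Step 6: alpha = 0.1. fail to reject H0.

W+ = 16, W- = 20, W = min = 16, p = 0.778906, fail to reject H0.


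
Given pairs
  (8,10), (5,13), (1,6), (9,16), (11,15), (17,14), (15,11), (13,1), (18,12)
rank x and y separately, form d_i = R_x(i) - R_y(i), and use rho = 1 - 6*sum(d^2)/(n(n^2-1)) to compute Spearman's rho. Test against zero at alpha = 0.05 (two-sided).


Step 1: Rank x and y separately (midranks; no ties here).
rank(x): 8->3, 5->2, 1->1, 9->4, 11->5, 17->8, 15->7, 13->6, 18->9
rank(y): 10->3, 13->6, 6->2, 16->9, 15->8, 14->7, 11->4, 1->1, 12->5
Step 2: d_i = R_x(i) - R_y(i); compute d_i^2.
  (3-3)^2=0, (2-6)^2=16, (1-2)^2=1, (4-9)^2=25, (5-8)^2=9, (8-7)^2=1, (7-4)^2=9, (6-1)^2=25, (9-5)^2=16
sum(d^2) = 102.
Step 3: rho = 1 - 6*102 / (9*(9^2 - 1)) = 1 - 612/720 = 0.150000.
Step 4: Under H0, t = rho * sqrt((n-2)/(1-rho^2)) = 0.4014 ~ t(7).
Step 5: Two-sided p-value from the t-distribution with 7 df = 0.700094.
Step 6: alpha = 0.05. fail to reject H0.

rho = 0.1500, p = 0.700094, fail to reject H0 at alpha = 0.05.


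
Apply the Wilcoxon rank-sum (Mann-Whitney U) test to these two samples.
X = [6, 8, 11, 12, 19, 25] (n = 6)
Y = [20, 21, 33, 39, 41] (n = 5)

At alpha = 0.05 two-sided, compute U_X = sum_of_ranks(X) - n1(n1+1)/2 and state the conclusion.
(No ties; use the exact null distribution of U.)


Step 1: Combine and sort all 11 observations; assign midranks.
sorted (value, group): (6,X), (8,X), (11,X), (12,X), (19,X), (20,Y), (21,Y), (25,X), (33,Y), (39,Y), (41,Y)
ranks: 6->1, 8->2, 11->3, 12->4, 19->5, 20->6, 21->7, 25->8, 33->9, 39->10, 41->11
Step 2: Rank sum for X: R1 = 1 + 2 + 3 + 4 + 5 + 8 = 23.
Step 3: U_X = R1 - n1(n1+1)/2 = 23 - 6*7/2 = 23 - 21 = 2.
       U_Y = n1*n2 - U_X = 30 - 2 = 28.
Step 4: No ties, so the exact null distribution of U (based on enumerating the C(11,6) = 462 equally likely rank assignments) gives the two-sided p-value.
Step 5: p-value = 0.017316; compare to alpha = 0.05. reject H0.

U_X = 2, p = 0.017316, reject H0 at alpha = 0.05.


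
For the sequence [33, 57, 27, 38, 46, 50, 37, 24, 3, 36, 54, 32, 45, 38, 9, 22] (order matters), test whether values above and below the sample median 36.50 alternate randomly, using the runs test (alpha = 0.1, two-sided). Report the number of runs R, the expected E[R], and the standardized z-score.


Step 1: Compute median = 36.50; label A = above, B = below.
Labels in order: BABAAAABBBABAABB  (n_A = 8, n_B = 8)
Step 2: Count runs R = 9.
Step 3: Under H0 (random ordering), E[R] = 2*n_A*n_B/(n_A+n_B) + 1 = 2*8*8/16 + 1 = 9.0000.
        Var[R] = 2*n_A*n_B*(2*n_A*n_B - n_A - n_B) / ((n_A+n_B)^2 * (n_A+n_B-1)) = 14336/3840 = 3.7333.
        SD[R] = 1.9322.
Step 4: R = E[R], so z = 0 with no continuity correction.
Step 5: Two-sided p-value via normal approximation = 2*(1 - Phi(|z|)) = 1.000000.
Step 6: alpha = 0.1. fail to reject H0.

R = 9, z = 0.0000, p = 1.000000, fail to reject H0.


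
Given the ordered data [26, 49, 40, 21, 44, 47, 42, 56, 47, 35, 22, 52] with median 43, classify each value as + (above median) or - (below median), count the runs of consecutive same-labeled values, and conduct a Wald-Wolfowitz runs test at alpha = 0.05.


Step 1: Compute median = 43; label A = above, B = below.
Labels in order: BABBAABAABBA  (n_A = 6, n_B = 6)
Step 2: Count runs R = 8.
Step 3: Under H0 (random ordering), E[R] = 2*n_A*n_B/(n_A+n_B) + 1 = 2*6*6/12 + 1 = 7.0000.
        Var[R] = 2*n_A*n_B*(2*n_A*n_B - n_A - n_B) / ((n_A+n_B)^2 * (n_A+n_B-1)) = 4320/1584 = 2.7273.
        SD[R] = 1.6514.
Step 4: Continuity-corrected z = (R - 0.5 - E[R]) / SD[R] = (8 - 0.5 - 7.0000) / 1.6514 = 0.3028.
Step 5: Two-sided p-value via normal approximation = 2*(1 - Phi(|z|)) = 0.762069.
Step 6: alpha = 0.05. fail to reject H0.

R = 8, z = 0.3028, p = 0.762069, fail to reject H0.


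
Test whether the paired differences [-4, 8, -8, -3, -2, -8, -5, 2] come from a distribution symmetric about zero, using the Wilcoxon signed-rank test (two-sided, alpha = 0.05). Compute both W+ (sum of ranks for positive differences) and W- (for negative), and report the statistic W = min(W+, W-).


Step 1: Drop any zero differences (none here) and take |d_i|.
|d| = [4, 8, 8, 3, 2, 8, 5, 2]
Step 2: Midrank |d_i| (ties get averaged ranks).
ranks: |4|->4, |8|->7, |8|->7, |3|->3, |2|->1.5, |8|->7, |5|->5, |2|->1.5
Step 3: Attach original signs; sum ranks with positive sign and with negative sign.
W+ = 7 + 1.5 = 8.5
W- = 4 + 7 + 3 + 1.5 + 7 + 5 = 27.5
(Check: W+ + W- = 36 should equal n(n+1)/2 = 36.)
Step 4: Test statistic W = min(W+, W-) = 8.5.
Step 5: Ties in |d|, so use the tie-corrected normal approximation.
        E[W] = n(n+1)/4 = 8*9/4 = 18.
        Tie groups: |d|=2 (t=2), |d|=8 (t=3); sum(t^3 - t) = 30.
        Var[W] = n(n+1)(2n+1)/24 - sum(t^3-t)/48 = 1224/24 - 30/48 = 50.375.
        z = (W - E[W]) / sqrt(Var[W]) = (8.5 - 18) / 7.0975 = -1.3385.
        Two-sided p = 2*Phi(z) = 0.180736.
Step 6: alpha = 0.05. fail to reject H0.

W+ = 8.5, W- = 27.5, W = min = 8.5, p = 0.180736, fail to reject H0.


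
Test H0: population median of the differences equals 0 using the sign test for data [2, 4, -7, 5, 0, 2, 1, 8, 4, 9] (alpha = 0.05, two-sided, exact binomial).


Step 1: Discard zero differences. Original n = 10; n_eff = number of nonzero differences = 9.
Nonzero differences (with sign): +2, +4, -7, +5, +2, +1, +8, +4, +9
Step 2: Count signs: positive = 8, negative = 1.
Step 3: Under H0: P(positive) = 0.5, so the number of positives S ~ Bin(9, 0.5).
Step 4: Two-sided exact p-value = sum of Bin(9,0.5) probabilities at or below the observed probability = 0.039062.
Step 5: alpha = 0.05. reject H0.

n_eff = 9, pos = 8, neg = 1, p = 0.039062, reject H0.


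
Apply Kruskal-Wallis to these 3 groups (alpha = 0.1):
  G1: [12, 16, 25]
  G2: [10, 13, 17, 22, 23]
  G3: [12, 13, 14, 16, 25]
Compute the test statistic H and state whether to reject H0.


Step 1: Combine all N = 13 observations and assign midranks.
sorted (value, group, rank): (10,G2,1), (12,G1,2.5), (12,G3,2.5), (13,G2,4.5), (13,G3,4.5), (14,G3,6), (16,G1,7.5), (16,G3,7.5), (17,G2,9), (22,G2,10), (23,G2,11), (25,G1,12.5), (25,G3,12.5)
Step 2: Sum ranks within each group.
R_1 = 22.5 (n_1 = 3)
R_2 = 35.5 (n_2 = 5)
R_3 = 33 (n_3 = 5)
Step 3: H = 12/(N(N+1)) * sum(R_i^2/n_i) - 3(N+1)
     = 12/(13*14) * (22.5^2/3 + 35.5^2/5 + 33^2/5) - 3*14
     = 0.065934 * 638.6 - 42
     = 0.105495.
Step 4: Ties present; correction factor C = 1 - 24/(13^3 - 13) = 0.989011. Corrected H = 0.105495 / 0.989011 = 0.106667.
Step 5: Under H0, H ~ chi^2(2); p-value = 0.948064.
Step 6: alpha = 0.1. fail to reject H0.

H = 0.1067, df = 2, p = 0.948064, fail to reject H0.


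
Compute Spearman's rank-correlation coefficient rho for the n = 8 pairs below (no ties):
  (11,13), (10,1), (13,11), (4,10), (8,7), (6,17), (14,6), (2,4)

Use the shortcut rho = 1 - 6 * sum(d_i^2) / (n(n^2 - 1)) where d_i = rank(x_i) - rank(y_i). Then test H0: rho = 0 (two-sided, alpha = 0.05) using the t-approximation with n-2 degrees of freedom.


Step 1: Rank x and y separately (midranks; no ties here).
rank(x): 11->6, 10->5, 13->7, 4->2, 8->4, 6->3, 14->8, 2->1
rank(y): 13->7, 1->1, 11->6, 10->5, 7->4, 17->8, 6->3, 4->2
Step 2: d_i = R_x(i) - R_y(i); compute d_i^2.
  (6-7)^2=1, (5-1)^2=16, (7-6)^2=1, (2-5)^2=9, (4-4)^2=0, (3-8)^2=25, (8-3)^2=25, (1-2)^2=1
sum(d^2) = 78.
Step 3: rho = 1 - 6*78 / (8*(8^2 - 1)) = 1 - 468/504 = 0.071429.
Step 4: Under H0, t = rho * sqrt((n-2)/(1-rho^2)) = 0.1754 ~ t(6).
Step 5: Two-sided p-value from the t-distribution with 6 df = 0.866526.
Step 6: alpha = 0.05. fail to reject H0.

rho = 0.0714, p = 0.866526, fail to reject H0 at alpha = 0.05.


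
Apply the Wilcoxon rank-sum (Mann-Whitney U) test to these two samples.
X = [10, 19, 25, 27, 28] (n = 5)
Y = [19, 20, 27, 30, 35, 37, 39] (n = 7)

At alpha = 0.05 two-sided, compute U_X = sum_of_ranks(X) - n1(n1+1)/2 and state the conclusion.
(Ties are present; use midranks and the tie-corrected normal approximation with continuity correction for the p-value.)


Step 1: Combine and sort all 12 observations; assign midranks.
sorted (value, group): (10,X), (19,X), (19,Y), (20,Y), (25,X), (27,X), (27,Y), (28,X), (30,Y), (35,Y), (37,Y), (39,Y)
ranks: 10->1, 19->2.5, 19->2.5, 20->4, 25->5, 27->6.5, 27->6.5, 28->8, 30->9, 35->10, 37->11, 39->12
Step 2: Rank sum for X: R1 = 1 + 2.5 + 5 + 6.5 + 8 = 23.
Step 3: U_X = R1 - n1(n1+1)/2 = 23 - 5*6/2 = 23 - 15 = 8.
       U_Y = n1*n2 - U_X = 35 - 8 = 27.
Step 4: Ties are present, so use the tie-corrected normal approximation (with continuity correction) for the p-value.
Step 5: p-value = 0.142449; compare to alpha = 0.05. fail to reject H0.

U_X = 8, p = 0.142449, fail to reject H0 at alpha = 0.05.


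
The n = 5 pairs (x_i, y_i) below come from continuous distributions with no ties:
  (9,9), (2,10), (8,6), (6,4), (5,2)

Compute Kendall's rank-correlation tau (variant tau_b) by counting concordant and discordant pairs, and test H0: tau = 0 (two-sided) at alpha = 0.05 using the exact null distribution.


Step 1: Enumerate the 10 unordered pairs (i,j) with i<j and classify each by sign(x_j-x_i) * sign(y_j-y_i).
  (1,2):dx=-7,dy=+1->D; (1,3):dx=-1,dy=-3->C; (1,4):dx=-3,dy=-5->C; (1,5):dx=-4,dy=-7->C
  (2,3):dx=+6,dy=-4->D; (2,4):dx=+4,dy=-6->D; (2,5):dx=+3,dy=-8->D; (3,4):dx=-2,dy=-2->C
  (3,5):dx=-3,dy=-4->C; (4,5):dx=-1,dy=-2->C
Step 2: C = 6, D = 4, total pairs = 10.
Step 3: tau = (C - D)/(n(n-1)/2) = (6 - 4)/10 = 0.200000.
Step 4: Exact two-sided p-value (enumerate n! = 120 permutations of y under H0): p = 0.816667.
Step 5: alpha = 0.05. fail to reject H0.

tau_b = 0.2000 (C=6, D=4), p = 0.816667, fail to reject H0.


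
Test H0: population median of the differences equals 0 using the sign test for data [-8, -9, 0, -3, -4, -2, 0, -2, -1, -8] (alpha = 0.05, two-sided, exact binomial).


Step 1: Discard zero differences. Original n = 10; n_eff = number of nonzero differences = 8.
Nonzero differences (with sign): -8, -9, -3, -4, -2, -2, -1, -8
Step 2: Count signs: positive = 0, negative = 8.
Step 3: Under H0: P(positive) = 0.5, so the number of positives S ~ Bin(8, 0.5).
Step 4: Two-sided exact p-value = sum of Bin(8,0.5) probabilities at or below the observed probability = 0.007812.
Step 5: alpha = 0.05. reject H0.

n_eff = 8, pos = 0, neg = 8, p = 0.007812, reject H0.


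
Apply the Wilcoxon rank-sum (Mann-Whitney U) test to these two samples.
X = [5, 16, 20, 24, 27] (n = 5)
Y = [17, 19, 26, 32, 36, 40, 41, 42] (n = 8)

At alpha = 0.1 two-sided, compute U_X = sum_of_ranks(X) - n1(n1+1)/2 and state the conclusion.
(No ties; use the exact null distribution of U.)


Step 1: Combine and sort all 13 observations; assign midranks.
sorted (value, group): (5,X), (16,X), (17,Y), (19,Y), (20,X), (24,X), (26,Y), (27,X), (32,Y), (36,Y), (40,Y), (41,Y), (42,Y)
ranks: 5->1, 16->2, 17->3, 19->4, 20->5, 24->6, 26->7, 27->8, 32->9, 36->10, 40->11, 41->12, 42->13
Step 2: Rank sum for X: R1 = 1 + 2 + 5 + 6 + 8 = 22.
Step 3: U_X = R1 - n1(n1+1)/2 = 22 - 5*6/2 = 22 - 15 = 7.
       U_Y = n1*n2 - U_X = 40 - 7 = 33.
Step 4: No ties, so the exact null distribution of U (based on enumerating the C(13,5) = 1287 equally likely rank assignments) gives the two-sided p-value.
Step 5: p-value = 0.065268; compare to alpha = 0.1. reject H0.

U_X = 7, p = 0.065268, reject H0 at alpha = 0.1.


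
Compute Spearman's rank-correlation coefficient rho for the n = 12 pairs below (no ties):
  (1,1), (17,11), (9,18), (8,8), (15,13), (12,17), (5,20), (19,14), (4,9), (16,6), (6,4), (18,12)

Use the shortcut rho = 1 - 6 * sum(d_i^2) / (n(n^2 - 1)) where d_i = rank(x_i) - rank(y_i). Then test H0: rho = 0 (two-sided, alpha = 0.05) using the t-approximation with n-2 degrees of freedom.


Step 1: Rank x and y separately (midranks; no ties here).
rank(x): 1->1, 17->10, 9->6, 8->5, 15->8, 12->7, 5->3, 19->12, 4->2, 16->9, 6->4, 18->11
rank(y): 1->1, 11->6, 18->11, 8->4, 13->8, 17->10, 20->12, 14->9, 9->5, 6->3, 4->2, 12->7
Step 2: d_i = R_x(i) - R_y(i); compute d_i^2.
  (1-1)^2=0, (10-6)^2=16, (6-11)^2=25, (5-4)^2=1, (8-8)^2=0, (7-10)^2=9, (3-12)^2=81, (12-9)^2=9, (2-5)^2=9, (9-3)^2=36, (4-2)^2=4, (11-7)^2=16
sum(d^2) = 206.
Step 3: rho = 1 - 6*206 / (12*(12^2 - 1)) = 1 - 1236/1716 = 0.279720.
Step 4: Under H0, t = rho * sqrt((n-2)/(1-rho^2)) = 0.9213 ~ t(10).
Step 5: Two-sided p-value from the t-distribution with 10 df = 0.378569.
Step 6: alpha = 0.05. fail to reject H0.

rho = 0.2797, p = 0.378569, fail to reject H0 at alpha = 0.05.


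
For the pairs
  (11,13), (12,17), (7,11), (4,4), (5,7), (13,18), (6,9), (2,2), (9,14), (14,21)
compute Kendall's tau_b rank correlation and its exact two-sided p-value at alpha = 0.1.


Step 1: Enumerate the 45 unordered pairs (i,j) with i<j and classify each by sign(x_j-x_i) * sign(y_j-y_i).
  (1,2):dx=+1,dy=+4->C; (1,3):dx=-4,dy=-2->C; (1,4):dx=-7,dy=-9->C; (1,5):dx=-6,dy=-6->C
  (1,6):dx=+2,dy=+5->C; (1,7):dx=-5,dy=-4->C; (1,8):dx=-9,dy=-11->C; (1,9):dx=-2,dy=+1->D
  (1,10):dx=+3,dy=+8->C; (2,3):dx=-5,dy=-6->C; (2,4):dx=-8,dy=-13->C; (2,5):dx=-7,dy=-10->C
  (2,6):dx=+1,dy=+1->C; (2,7):dx=-6,dy=-8->C; (2,8):dx=-10,dy=-15->C; (2,9):dx=-3,dy=-3->C
  (2,10):dx=+2,dy=+4->C; (3,4):dx=-3,dy=-7->C; (3,5):dx=-2,dy=-4->C; (3,6):dx=+6,dy=+7->C
  (3,7):dx=-1,dy=-2->C; (3,8):dx=-5,dy=-9->C; (3,9):dx=+2,dy=+3->C; (3,10):dx=+7,dy=+10->C
  (4,5):dx=+1,dy=+3->C; (4,6):dx=+9,dy=+14->C; (4,7):dx=+2,dy=+5->C; (4,8):dx=-2,dy=-2->C
  (4,9):dx=+5,dy=+10->C; (4,10):dx=+10,dy=+17->C; (5,6):dx=+8,dy=+11->C; (5,7):dx=+1,dy=+2->C
  (5,8):dx=-3,dy=-5->C; (5,9):dx=+4,dy=+7->C; (5,10):dx=+9,dy=+14->C; (6,7):dx=-7,dy=-9->C
  (6,8):dx=-11,dy=-16->C; (6,9):dx=-4,dy=-4->C; (6,10):dx=+1,dy=+3->C; (7,8):dx=-4,dy=-7->C
  (7,9):dx=+3,dy=+5->C; (7,10):dx=+8,dy=+12->C; (8,9):dx=+7,dy=+12->C; (8,10):dx=+12,dy=+19->C
  (9,10):dx=+5,dy=+7->C
Step 2: C = 44, D = 1, total pairs = 45.
Step 3: tau = (C - D)/(n(n-1)/2) = (44 - 1)/45 = 0.955556.
Step 4: Exact two-sided p-value (enumerate n! = 3628800 permutations of y under H0): p = 0.000006.
Step 5: alpha = 0.1. reject H0.

tau_b = 0.9556 (C=44, D=1), p = 0.000006, reject H0.


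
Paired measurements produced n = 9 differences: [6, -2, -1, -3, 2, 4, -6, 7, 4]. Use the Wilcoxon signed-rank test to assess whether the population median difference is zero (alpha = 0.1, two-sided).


Step 1: Drop any zero differences (none here) and take |d_i|.
|d| = [6, 2, 1, 3, 2, 4, 6, 7, 4]
Step 2: Midrank |d_i| (ties get averaged ranks).
ranks: |6|->7.5, |2|->2.5, |1|->1, |3|->4, |2|->2.5, |4|->5.5, |6|->7.5, |7|->9, |4|->5.5
Step 3: Attach original signs; sum ranks with positive sign and with negative sign.
W+ = 7.5 + 2.5 + 5.5 + 9 + 5.5 = 30
W- = 2.5 + 1 + 4 + 7.5 = 15
(Check: W+ + W- = 45 should equal n(n+1)/2 = 45.)
Step 4: Test statistic W = min(W+, W-) = 15.
Step 5: Ties in |d|, so use the tie-corrected normal approximation.
        E[W] = n(n+1)/4 = 9*10/4 = 22.5.
        Tie groups: |d|=2 (t=2), |d|=4 (t=2), |d|=6 (t=2); sum(t^3 - t) = 18.
        Var[W] = n(n+1)(2n+1)/24 - sum(t^3-t)/48 = 1710/24 - 18/48 = 70.875.
        z = (W - E[W]) / sqrt(Var[W]) = (15 - 22.5) / 8.4187 = -0.8909.
        Two-sided p = 2*Phi(z) = 0.372998.
Step 6: alpha = 0.1. fail to reject H0.

W+ = 30, W- = 15, W = min = 15, p = 0.372998, fail to reject H0.


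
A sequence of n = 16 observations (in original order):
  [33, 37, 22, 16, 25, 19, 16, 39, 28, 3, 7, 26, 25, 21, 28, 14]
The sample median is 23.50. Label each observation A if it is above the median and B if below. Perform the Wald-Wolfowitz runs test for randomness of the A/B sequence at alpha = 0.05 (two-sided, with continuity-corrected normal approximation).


Step 1: Compute median = 23.50; label A = above, B = below.
Labels in order: AABBABBAABBAABAB  (n_A = 8, n_B = 8)
Step 2: Count runs R = 10.
Step 3: Under H0 (random ordering), E[R] = 2*n_A*n_B/(n_A+n_B) + 1 = 2*8*8/16 + 1 = 9.0000.
        Var[R] = 2*n_A*n_B*(2*n_A*n_B - n_A - n_B) / ((n_A+n_B)^2 * (n_A+n_B-1)) = 14336/3840 = 3.7333.
        SD[R] = 1.9322.
Step 4: Continuity-corrected z = (R - 0.5 - E[R]) / SD[R] = (10 - 0.5 - 9.0000) / 1.9322 = 0.2588.
Step 5: Two-sided p-value via normal approximation = 2*(1 - Phi(|z|)) = 0.795809.
Step 6: alpha = 0.05. fail to reject H0.

R = 10, z = 0.2588, p = 0.795809, fail to reject H0.


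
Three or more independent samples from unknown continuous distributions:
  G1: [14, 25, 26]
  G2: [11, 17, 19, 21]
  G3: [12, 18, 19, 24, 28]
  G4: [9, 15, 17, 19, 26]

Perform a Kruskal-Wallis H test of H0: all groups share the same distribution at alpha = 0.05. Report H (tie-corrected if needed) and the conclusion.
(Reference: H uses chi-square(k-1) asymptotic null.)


Step 1: Combine all N = 17 observations and assign midranks.
sorted (value, group, rank): (9,G4,1), (11,G2,2), (12,G3,3), (14,G1,4), (15,G4,5), (17,G2,6.5), (17,G4,6.5), (18,G3,8), (19,G2,10), (19,G3,10), (19,G4,10), (21,G2,12), (24,G3,13), (25,G1,14), (26,G1,15.5), (26,G4,15.5), (28,G3,17)
Step 2: Sum ranks within each group.
R_1 = 33.5 (n_1 = 3)
R_2 = 30.5 (n_2 = 4)
R_3 = 51 (n_3 = 5)
R_4 = 38 (n_4 = 5)
Step 3: H = 12/(N(N+1)) * sum(R_i^2/n_i) - 3(N+1)
     = 12/(17*18) * (33.5^2/3 + 30.5^2/4 + 51^2/5 + 38^2/5) - 3*18
     = 0.039216 * 1415.65 - 54
     = 1.515523.
Step 4: Ties present; correction factor C = 1 - 36/(17^3 - 17) = 0.992647. Corrected H = 1.515523 / 0.992647 = 1.526749.
Step 5: Under H0, H ~ chi^2(3); p-value = 0.676111.
Step 6: alpha = 0.05. fail to reject H0.

H = 1.5267, df = 3, p = 0.676111, fail to reject H0.


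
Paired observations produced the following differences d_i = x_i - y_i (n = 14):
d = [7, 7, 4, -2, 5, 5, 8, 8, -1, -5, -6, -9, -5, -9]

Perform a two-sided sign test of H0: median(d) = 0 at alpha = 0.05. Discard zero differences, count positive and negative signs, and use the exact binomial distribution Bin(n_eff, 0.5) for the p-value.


Step 1: Discard zero differences. Original n = 14; n_eff = number of nonzero differences = 14.
Nonzero differences (with sign): +7, +7, +4, -2, +5, +5, +8, +8, -1, -5, -6, -9, -5, -9
Step 2: Count signs: positive = 7, negative = 7.
Step 3: Under H0: P(positive) = 0.5, so the number of positives S ~ Bin(14, 0.5).
Step 4: Two-sided exact p-value = sum of Bin(14,0.5) probabilities at or below the observed probability = 1.000000.
Step 5: alpha = 0.05. fail to reject H0.

n_eff = 14, pos = 7, neg = 7, p = 1.000000, fail to reject H0.


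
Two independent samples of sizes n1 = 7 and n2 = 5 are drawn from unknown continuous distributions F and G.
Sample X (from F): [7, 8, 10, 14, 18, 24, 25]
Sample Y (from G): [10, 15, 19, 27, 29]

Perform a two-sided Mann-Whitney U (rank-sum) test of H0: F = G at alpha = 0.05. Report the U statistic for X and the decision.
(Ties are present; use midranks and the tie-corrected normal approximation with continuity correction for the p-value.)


Step 1: Combine and sort all 12 observations; assign midranks.
sorted (value, group): (7,X), (8,X), (10,X), (10,Y), (14,X), (15,Y), (18,X), (19,Y), (24,X), (25,X), (27,Y), (29,Y)
ranks: 7->1, 8->2, 10->3.5, 10->3.5, 14->5, 15->6, 18->7, 19->8, 24->9, 25->10, 27->11, 29->12
Step 2: Rank sum for X: R1 = 1 + 2 + 3.5 + 5 + 7 + 9 + 10 = 37.5.
Step 3: U_X = R1 - n1(n1+1)/2 = 37.5 - 7*8/2 = 37.5 - 28 = 9.5.
       U_Y = n1*n2 - U_X = 35 - 9.5 = 25.5.
Step 4: Ties are present, so use the tie-corrected normal approximation (with continuity correction) for the p-value.
Step 5: p-value = 0.222415; compare to alpha = 0.05. fail to reject H0.

U_X = 9.5, p = 0.222415, fail to reject H0 at alpha = 0.05.


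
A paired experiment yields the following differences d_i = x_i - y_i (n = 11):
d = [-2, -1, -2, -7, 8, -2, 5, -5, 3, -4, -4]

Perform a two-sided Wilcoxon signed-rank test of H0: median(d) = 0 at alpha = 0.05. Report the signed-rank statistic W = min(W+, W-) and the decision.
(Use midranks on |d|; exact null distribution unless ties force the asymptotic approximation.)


Step 1: Drop any zero differences (none here) and take |d_i|.
|d| = [2, 1, 2, 7, 8, 2, 5, 5, 3, 4, 4]
Step 2: Midrank |d_i| (ties get averaged ranks).
ranks: |2|->3, |1|->1, |2|->3, |7|->10, |8|->11, |2|->3, |5|->8.5, |5|->8.5, |3|->5, |4|->6.5, |4|->6.5
Step 3: Attach original signs; sum ranks with positive sign and with negative sign.
W+ = 11 + 8.5 + 5 = 24.5
W- = 3 + 1 + 3 + 10 + 3 + 8.5 + 6.5 + 6.5 = 41.5
(Check: W+ + W- = 66 should equal n(n+1)/2 = 66.)
Step 4: Test statistic W = min(W+, W-) = 24.5.
Step 5: Ties in |d|, so use the tie-corrected normal approximation.
        E[W] = n(n+1)/4 = 11*12/4 = 33.
        Tie groups: |d|=2 (t=3), |d|=4 (t=2), |d|=5 (t=2); sum(t^3 - t) = 36.
        Var[W] = n(n+1)(2n+1)/24 - sum(t^3-t)/48 = 3036/24 - 36/48 = 125.75.
        z = (W - E[W]) / sqrt(Var[W]) = (24.5 - 33) / 11.2138 = -0.7580.
        Two-sided p = 2*Phi(z) = 0.448455.
Step 6: alpha = 0.05. fail to reject H0.

W+ = 24.5, W- = 41.5, W = min = 24.5, p = 0.448455, fail to reject H0.


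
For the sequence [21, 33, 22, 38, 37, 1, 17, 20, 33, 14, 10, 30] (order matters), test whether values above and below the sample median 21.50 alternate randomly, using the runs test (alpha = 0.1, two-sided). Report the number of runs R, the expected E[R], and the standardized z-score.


Step 1: Compute median = 21.50; label A = above, B = below.
Labels in order: BAAAABBBABBA  (n_A = 6, n_B = 6)
Step 2: Count runs R = 6.
Step 3: Under H0 (random ordering), E[R] = 2*n_A*n_B/(n_A+n_B) + 1 = 2*6*6/12 + 1 = 7.0000.
        Var[R] = 2*n_A*n_B*(2*n_A*n_B - n_A - n_B) / ((n_A+n_B)^2 * (n_A+n_B-1)) = 4320/1584 = 2.7273.
        SD[R] = 1.6514.
Step 4: Continuity-corrected z = (R + 0.5 - E[R]) / SD[R] = (6 + 0.5 - 7.0000) / 1.6514 = -0.3028.
Step 5: Two-sided p-value via normal approximation = 2*(1 - Phi(|z|)) = 0.762069.
Step 6: alpha = 0.1. fail to reject H0.

R = 6, z = -0.3028, p = 0.762069, fail to reject H0.


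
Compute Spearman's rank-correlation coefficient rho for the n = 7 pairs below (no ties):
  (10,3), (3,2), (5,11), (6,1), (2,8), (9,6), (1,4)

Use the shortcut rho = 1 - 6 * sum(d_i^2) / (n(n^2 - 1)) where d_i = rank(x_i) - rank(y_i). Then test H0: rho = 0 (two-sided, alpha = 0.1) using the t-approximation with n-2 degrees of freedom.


Step 1: Rank x and y separately (midranks; no ties here).
rank(x): 10->7, 3->3, 5->4, 6->5, 2->2, 9->6, 1->1
rank(y): 3->3, 2->2, 11->7, 1->1, 8->6, 6->5, 4->4
Step 2: d_i = R_x(i) - R_y(i); compute d_i^2.
  (7-3)^2=16, (3-2)^2=1, (4-7)^2=9, (5-1)^2=16, (2-6)^2=16, (6-5)^2=1, (1-4)^2=9
sum(d^2) = 68.
Step 3: rho = 1 - 6*68 / (7*(7^2 - 1)) = 1 - 408/336 = -0.214286.
Step 4: Under H0, t = rho * sqrt((n-2)/(1-rho^2)) = -0.4906 ~ t(5).
Step 5: Two-sided p-value from the t-distribution with 5 df = 0.644512.
Step 6: alpha = 0.1. fail to reject H0.

rho = -0.2143, p = 0.644512, fail to reject H0 at alpha = 0.1.


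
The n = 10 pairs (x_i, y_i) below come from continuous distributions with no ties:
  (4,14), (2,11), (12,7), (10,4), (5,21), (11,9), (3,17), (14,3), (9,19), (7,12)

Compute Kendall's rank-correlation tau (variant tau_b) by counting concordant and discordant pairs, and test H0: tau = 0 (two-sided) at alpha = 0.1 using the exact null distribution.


Step 1: Enumerate the 45 unordered pairs (i,j) with i<j and classify each by sign(x_j-x_i) * sign(y_j-y_i).
  (1,2):dx=-2,dy=-3->C; (1,3):dx=+8,dy=-7->D; (1,4):dx=+6,dy=-10->D; (1,5):dx=+1,dy=+7->C
  (1,6):dx=+7,dy=-5->D; (1,7):dx=-1,dy=+3->D; (1,8):dx=+10,dy=-11->D; (1,9):dx=+5,dy=+5->C
  (1,10):dx=+3,dy=-2->D; (2,3):dx=+10,dy=-4->D; (2,4):dx=+8,dy=-7->D; (2,5):dx=+3,dy=+10->C
  (2,6):dx=+9,dy=-2->D; (2,7):dx=+1,dy=+6->C; (2,8):dx=+12,dy=-8->D; (2,9):dx=+7,dy=+8->C
  (2,10):dx=+5,dy=+1->C; (3,4):dx=-2,dy=-3->C; (3,5):dx=-7,dy=+14->D; (3,6):dx=-1,dy=+2->D
  (3,7):dx=-9,dy=+10->D; (3,8):dx=+2,dy=-4->D; (3,9):dx=-3,dy=+12->D; (3,10):dx=-5,dy=+5->D
  (4,5):dx=-5,dy=+17->D; (4,6):dx=+1,dy=+5->C; (4,7):dx=-7,dy=+13->D; (4,8):dx=+4,dy=-1->D
  (4,9):dx=-1,dy=+15->D; (4,10):dx=-3,dy=+8->D; (5,6):dx=+6,dy=-12->D; (5,7):dx=-2,dy=-4->C
  (5,8):dx=+9,dy=-18->D; (5,9):dx=+4,dy=-2->D; (5,10):dx=+2,dy=-9->D; (6,7):dx=-8,dy=+8->D
  (6,8):dx=+3,dy=-6->D; (6,9):dx=-2,dy=+10->D; (6,10):dx=-4,dy=+3->D; (7,8):dx=+11,dy=-14->D
  (7,9):dx=+6,dy=+2->C; (7,10):dx=+4,dy=-5->D; (8,9):dx=-5,dy=+16->D; (8,10):dx=-7,dy=+9->D
  (9,10):dx=-2,dy=-7->C
Step 2: C = 12, D = 33, total pairs = 45.
Step 3: tau = (C - D)/(n(n-1)/2) = (12 - 33)/45 = -0.466667.
Step 4: Exact two-sided p-value (enumerate n! = 3628800 permutations of y under H0): p = 0.072550.
Step 5: alpha = 0.1. reject H0.

tau_b = -0.4667 (C=12, D=33), p = 0.072550, reject H0.


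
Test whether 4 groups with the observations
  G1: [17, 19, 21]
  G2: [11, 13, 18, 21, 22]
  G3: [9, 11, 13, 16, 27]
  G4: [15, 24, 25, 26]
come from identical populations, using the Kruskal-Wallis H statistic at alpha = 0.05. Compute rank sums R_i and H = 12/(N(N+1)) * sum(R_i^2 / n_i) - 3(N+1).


Step 1: Combine all N = 17 observations and assign midranks.
sorted (value, group, rank): (9,G3,1), (11,G2,2.5), (11,G3,2.5), (13,G2,4.5), (13,G3,4.5), (15,G4,6), (16,G3,7), (17,G1,8), (18,G2,9), (19,G1,10), (21,G1,11.5), (21,G2,11.5), (22,G2,13), (24,G4,14), (25,G4,15), (26,G4,16), (27,G3,17)
Step 2: Sum ranks within each group.
R_1 = 29.5 (n_1 = 3)
R_2 = 40.5 (n_2 = 5)
R_3 = 32 (n_3 = 5)
R_4 = 51 (n_4 = 4)
Step 3: H = 12/(N(N+1)) * sum(R_i^2/n_i) - 3(N+1)
     = 12/(17*18) * (29.5^2/3 + 40.5^2/5 + 32^2/5 + 51^2/4) - 3*18
     = 0.039216 * 1473.18 - 54
     = 3.771895.
Step 4: Ties present; correction factor C = 1 - 18/(17^3 - 17) = 0.996324. Corrected H = 3.771895 / 0.996324 = 3.785814.
Step 5: Under H0, H ~ chi^2(3); p-value = 0.285541.
Step 6: alpha = 0.05. fail to reject H0.

H = 3.7858, df = 3, p = 0.285541, fail to reject H0.


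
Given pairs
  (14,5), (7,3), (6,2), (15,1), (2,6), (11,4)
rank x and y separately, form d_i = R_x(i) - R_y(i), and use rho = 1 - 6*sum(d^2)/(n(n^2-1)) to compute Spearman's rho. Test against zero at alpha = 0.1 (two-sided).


Step 1: Rank x and y separately (midranks; no ties here).
rank(x): 14->5, 7->3, 6->2, 15->6, 2->1, 11->4
rank(y): 5->5, 3->3, 2->2, 1->1, 6->6, 4->4
Step 2: d_i = R_x(i) - R_y(i); compute d_i^2.
  (5-5)^2=0, (3-3)^2=0, (2-2)^2=0, (6-1)^2=25, (1-6)^2=25, (4-4)^2=0
sum(d^2) = 50.
Step 3: rho = 1 - 6*50 / (6*(6^2 - 1)) = 1 - 300/210 = -0.428571.
Step 4: Under H0, t = rho * sqrt((n-2)/(1-rho^2)) = -0.9487 ~ t(4).
Step 5: Two-sided p-value from the t-distribution with 4 df = 0.396501.
Step 6: alpha = 0.1. fail to reject H0.

rho = -0.4286, p = 0.396501, fail to reject H0 at alpha = 0.1.


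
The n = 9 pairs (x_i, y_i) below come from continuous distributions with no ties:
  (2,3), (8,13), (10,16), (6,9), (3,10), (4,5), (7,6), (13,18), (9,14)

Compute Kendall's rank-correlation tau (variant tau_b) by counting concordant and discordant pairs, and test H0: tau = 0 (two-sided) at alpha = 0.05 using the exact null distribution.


Step 1: Enumerate the 36 unordered pairs (i,j) with i<j and classify each by sign(x_j-x_i) * sign(y_j-y_i).
  (1,2):dx=+6,dy=+10->C; (1,3):dx=+8,dy=+13->C; (1,4):dx=+4,dy=+6->C; (1,5):dx=+1,dy=+7->C
  (1,6):dx=+2,dy=+2->C; (1,7):dx=+5,dy=+3->C; (1,8):dx=+11,dy=+15->C; (1,9):dx=+7,dy=+11->C
  (2,3):dx=+2,dy=+3->C; (2,4):dx=-2,dy=-4->C; (2,5):dx=-5,dy=-3->C; (2,6):dx=-4,dy=-8->C
  (2,7):dx=-1,dy=-7->C; (2,8):dx=+5,dy=+5->C; (2,9):dx=+1,dy=+1->C; (3,4):dx=-4,dy=-7->C
  (3,5):dx=-7,dy=-6->C; (3,6):dx=-6,dy=-11->C; (3,7):dx=-3,dy=-10->C; (3,8):dx=+3,dy=+2->C
  (3,9):dx=-1,dy=-2->C; (4,5):dx=-3,dy=+1->D; (4,6):dx=-2,dy=-4->C; (4,7):dx=+1,dy=-3->D
  (4,8):dx=+7,dy=+9->C; (4,9):dx=+3,dy=+5->C; (5,6):dx=+1,dy=-5->D; (5,7):dx=+4,dy=-4->D
  (5,8):dx=+10,dy=+8->C; (5,9):dx=+6,dy=+4->C; (6,7):dx=+3,dy=+1->C; (6,8):dx=+9,dy=+13->C
  (6,9):dx=+5,dy=+9->C; (7,8):dx=+6,dy=+12->C; (7,9):dx=+2,dy=+8->C; (8,9):dx=-4,dy=-4->C
Step 2: C = 32, D = 4, total pairs = 36.
Step 3: tau = (C - D)/(n(n-1)/2) = (32 - 4)/36 = 0.777778.
Step 4: Exact two-sided p-value (enumerate n! = 362880 permutations of y under H0): p = 0.002425.
Step 5: alpha = 0.05. reject H0.

tau_b = 0.7778 (C=32, D=4), p = 0.002425, reject H0.


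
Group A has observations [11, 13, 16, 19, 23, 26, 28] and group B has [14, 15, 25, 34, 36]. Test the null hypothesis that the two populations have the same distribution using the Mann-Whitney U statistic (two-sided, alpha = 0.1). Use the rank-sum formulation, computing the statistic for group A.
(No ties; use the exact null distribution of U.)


Step 1: Combine and sort all 12 observations; assign midranks.
sorted (value, group): (11,X), (13,X), (14,Y), (15,Y), (16,X), (19,X), (23,X), (25,Y), (26,X), (28,X), (34,Y), (36,Y)
ranks: 11->1, 13->2, 14->3, 15->4, 16->5, 19->6, 23->7, 25->8, 26->9, 28->10, 34->11, 36->12
Step 2: Rank sum for X: R1 = 1 + 2 + 5 + 6 + 7 + 9 + 10 = 40.
Step 3: U_X = R1 - n1(n1+1)/2 = 40 - 7*8/2 = 40 - 28 = 12.
       U_Y = n1*n2 - U_X = 35 - 12 = 23.
Step 4: No ties, so the exact null distribution of U (based on enumerating the C(12,7) = 792 equally likely rank assignments) gives the two-sided p-value.
Step 5: p-value = 0.431818; compare to alpha = 0.1. fail to reject H0.

U_X = 12, p = 0.431818, fail to reject H0 at alpha = 0.1.
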